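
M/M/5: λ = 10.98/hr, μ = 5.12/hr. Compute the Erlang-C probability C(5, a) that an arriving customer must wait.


a = λ/μ = 2.1445; ρ = a/5 = 0.4289
P₀ = 0.115862 (from M/M/c formula)
C(c,a) = [a^c/(c!(1−ρ))]·P₀ = [45.35884/(120·0.5711)]·0.115862
= 0.66187·0.115862 = 0.076685

Final: 0.076685


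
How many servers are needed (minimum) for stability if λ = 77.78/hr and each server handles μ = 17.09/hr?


Stability requires cμ > λ ⇔ c > λ/μ.
λ/μ = 77.78/17.09 = 4.5512
Minimum integer c = ⌊4.5512⌋ + 1 = 5
Check: 5·17.09 = 85.45 > 77.78, while 4·17.09 = 68.36 ≤ 77.78

Final: 5 servers


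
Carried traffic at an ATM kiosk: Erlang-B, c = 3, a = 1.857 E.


B(3,1.857) = 0.188951 (Erlang-B)
Carried load = a(1 − B) = 1.857·(1 − 0.188951) = 1.857·0.811049 = 1.5061 E

Final: 1.5061 Erlangs


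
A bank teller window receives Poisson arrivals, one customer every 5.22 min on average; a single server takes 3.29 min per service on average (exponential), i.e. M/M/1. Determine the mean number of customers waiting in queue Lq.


λ = 60/5.22 = 11.4943 /hr
μ = 60/3.29 = 18.2371 /hr
ρ = λ/μ = 11.4943/18.2371 = 0.6303
Lq = ρ²/(1−ρ) = 0.3972/0.3697 = 1.0744

Final: 1.0744


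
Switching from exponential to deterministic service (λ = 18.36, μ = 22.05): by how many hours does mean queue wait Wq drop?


ρ = 18.36/22.05 = 0.8327
Wq(M/M/1) = ρ/(μ−λ) = 0.8327/3.69 = 0.22565 hr
Wq(M/D/1) = ρ/(2(μ−λ)) = 0.11283 hr
Savings = 0.22565 − 0.11283 = 0.11283 hr

Final: 0.11283 hr


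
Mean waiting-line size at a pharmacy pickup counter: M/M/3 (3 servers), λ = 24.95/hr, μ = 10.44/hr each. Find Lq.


a = λ/μ = 2.3898; ρ = a/3 = 0.7966
P₀ = 0.057370
Lq = P₀·a^c·ρ / (c!·(1−ρ)²) = 0.057370·13.64929·0.7966/(6·0.04137)
= 2.51338

Final: 2.51338


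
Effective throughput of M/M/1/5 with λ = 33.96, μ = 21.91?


ρ = 1.5500; P_K = (1−ρ)ρ^5/(1−ρ^6) = 0.382408
λ_eff = λ(1 − P_K) = 33.96·(1 − 0.382408) = 33.96·0.617592 = 20.9734 /hr

Final: 20.9734 /hr


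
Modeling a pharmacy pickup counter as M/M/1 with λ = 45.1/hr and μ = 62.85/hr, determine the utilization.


ρ = λ/μ = 45.1/62.85 = 0.7176

Final: 0.7176


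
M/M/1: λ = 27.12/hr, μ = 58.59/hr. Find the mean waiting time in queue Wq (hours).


ρ = 27.12/58.59 = 0.4629
Wq = ρ/(μ−λ) = 0.4629/(58.59 − 27.12) = 0.4629/31.47 = 0.01471 hr

Final: 0.01471 hr


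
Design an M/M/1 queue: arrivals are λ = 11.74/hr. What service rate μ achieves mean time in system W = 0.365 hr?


W = 1/(μ−λ) ⇒ μ − λ = 1/W = 1/0.365 = 2.7397
μ = λ + 1/W = 11.74 + 2.7397 = 14.4797 per hr

Final: 14.4797 /hr


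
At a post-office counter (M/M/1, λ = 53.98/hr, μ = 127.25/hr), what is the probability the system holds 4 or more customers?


ρ = 53.98/127.25 = 0.4242
P(N ≥ n) = ρ^n = 0.4242^4 = 0.032382

Final: 0.032382


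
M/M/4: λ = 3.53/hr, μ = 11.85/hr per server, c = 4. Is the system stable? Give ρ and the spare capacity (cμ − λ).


Total capacity cμ = 4·11.85 = 47.40/hr
ρ = λ/(cμ) = 3.53/47.40 = 0.07447
Stable ⇔ ρ < 1: YES
Spare capacity = cμ − λ = 47.40 − 3.53 = 43.87/hr

Final: ρ = 0.07447; stable; margin = 43.87/hr


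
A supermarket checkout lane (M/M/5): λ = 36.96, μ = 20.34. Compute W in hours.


a = 1.8171; ρ = 0.3634; P₀ = 0.161769
Lq = P₀·a^c·ρ/(c!(1−ρ)²) = 0.02395
Wq = Lq/λ = 0.02395/36.96 = 0.0006480 hr
W = Wq + 1/μ = 0.0006480 + 0.04916 = 0.04981 hr

Final: 0.04981 hr


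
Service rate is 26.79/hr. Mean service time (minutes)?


Mean service time = 1/μ = 1/26.79 hour = 0.03733 hour
In minutes: 0.03733 × 60 = 2.2396 min

Final: 2.2396 min


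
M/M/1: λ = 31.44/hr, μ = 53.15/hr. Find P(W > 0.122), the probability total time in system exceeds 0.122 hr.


W ~ Exponential(μ−λ) for M/M/1.
μ − λ = 53.15 − 31.44 = 21.7100
P(W > t) = e^{−(μ−λ)t} = e^{−2.6486} = 0.070749

Final: 0.070749


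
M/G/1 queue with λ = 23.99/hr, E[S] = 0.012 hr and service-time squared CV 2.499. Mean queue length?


ρ = λ·E[S] = 23.99·0.012 = 0.2879
Lq = ρ²(1+C_s²)/(2(1−ρ)) = 0.08287·(1+2.499)/(2·0.7121)
= 0.08287·3.4990/1.4242 = 0.20360

Final: 0.20360


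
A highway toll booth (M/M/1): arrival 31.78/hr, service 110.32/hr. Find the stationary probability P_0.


ρ = 31.78/110.32 = 0.2881
P_n = (1−ρ)·ρ^n = (1 − 0.2881)·0.2881^0 = 0.7119·1.000000 = 0.711929

Final: 0.711929


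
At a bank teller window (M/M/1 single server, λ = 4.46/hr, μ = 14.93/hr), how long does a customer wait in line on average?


ρ = 4.46/14.93 = 0.2987
Wq = ρ/(μ−λ) = 0.2987/(14.93 − 4.46) = 0.2987/10.47 = 0.02853 hr

Final: 0.02853 hr


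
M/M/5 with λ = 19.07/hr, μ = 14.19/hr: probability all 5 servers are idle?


a = λ/μ = 19.07/14.19 = 1.3439; ρ = a/c = 0.2688
Σ_{k=0}^{4} a^k/k! (terms k=0..4) = 1.00000 + 1.34390 + 0.90304 + 0.40453 + 0.13591 = 3.78739
Tail: a^5/(5!(1−ρ)) = 4.38371/(120·0.7312) = 0.04996
P₀ = 1/(3.78739 + 0.04996) = 1/3.83735 = 0.260597

Final: 0.260597


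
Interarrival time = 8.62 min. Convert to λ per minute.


λ = 1/(interarrival time) in consistent units.
1 minute = 1 min, so λ = 1/8.62 = 0.1160 per minute

Final: 0.1160 /min


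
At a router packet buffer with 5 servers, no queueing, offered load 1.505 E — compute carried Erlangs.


B(5,1.505) = 0.014350 (Erlang-B)
Carried load = a(1 − B) = 1.505·(1 − 0.014350) = 1.505·0.985650 = 1.4834 E

Final: 1.4834 Erlangs


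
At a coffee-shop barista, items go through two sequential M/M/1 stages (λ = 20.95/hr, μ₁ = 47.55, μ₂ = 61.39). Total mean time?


Each node sees arrival rate λ = 20.95/hr (tandem ⇒ throughput preserved).
W₁ = 1/(μ₁−λ) = 1/(47.55−20.95) = 0.03759 hr
W₂ = 1/(μ₂−λ) = 1/(61.39−20.95) = 0.02473 hr
W_total = W₁ + W₂ = 0.03759 + 0.02473 = 0.06232 hr

Final: 0.06232 hr


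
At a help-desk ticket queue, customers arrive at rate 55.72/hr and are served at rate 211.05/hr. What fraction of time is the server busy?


ρ = λ/μ = 55.72/211.05 = 0.2640

Final: 0.2640


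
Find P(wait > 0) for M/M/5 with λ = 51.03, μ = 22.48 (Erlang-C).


a = λ/μ = 2.2700; ρ = a/5 = 0.4540
P₀ = 0.101808 (from M/M/c formula)
C(c,a) = [a^c/(c!(1−ρ))]·P₀ = [60.27626/(120·0.5460)]·0.101808
= 0.91997·0.101808 = 0.093661

Final: 0.093661


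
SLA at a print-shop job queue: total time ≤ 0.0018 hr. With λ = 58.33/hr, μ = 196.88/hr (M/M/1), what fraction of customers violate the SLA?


W ~ Exponential(μ−λ) for M/M/1.
μ − λ = 196.88 − 58.33 = 138.5500
P(W > t) = e^{−(μ−λ)t} = e^{−0.2494} = 0.779276

Final: 0.779276


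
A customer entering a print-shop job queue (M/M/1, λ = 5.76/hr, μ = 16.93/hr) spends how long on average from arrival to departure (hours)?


W = 1/(μ−λ) = 1/(16.93 − 5.76) = 1/11.17 = 0.08953 hr

Final: 0.08953 hr


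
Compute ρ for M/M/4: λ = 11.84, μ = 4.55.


ρ = λ/(cμ) = 11.84/(4·4.55) = 11.84/18.20 = 0.6505

Final: 0.6505


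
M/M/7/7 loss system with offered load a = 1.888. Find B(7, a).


B(c,a) = (a^c/c!) / Σ_{k=0}^{c} a^k/k!
a^7/7! = 0.016966
Σ terms (k=0..7): 1.00000 + 1.88800 + 1.78227 + 1.12164 + 0.52942 + 0.19991 + 0.06290 + 0.01697 = 6.601108
B = 0.016966/6.601108 = 0.002570

Final: 0.002570


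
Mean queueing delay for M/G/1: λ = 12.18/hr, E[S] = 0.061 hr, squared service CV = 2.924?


ρ = λ·E[S] = 12.18·0.061 = 0.7430
E[S²] = E[S]²(1+C_s²) = 0.061²·(1+2.924) = 0.014601
Wq = λ·E[S²]/(2(1−ρ)) = 12.18·0.014601/(2·0.2570) = 0.34597 hr

Final: 0.34597 hr


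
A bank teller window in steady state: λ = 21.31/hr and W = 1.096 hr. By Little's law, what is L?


L = λW = 21.31·1.096 = 23.3558

Final: 23.3558


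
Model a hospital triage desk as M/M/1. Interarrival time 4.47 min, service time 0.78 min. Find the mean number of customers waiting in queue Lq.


λ = 60/4.47 = 13.4228 /hr
μ = 60/0.78 = 76.9231 /hr
ρ = λ/μ = 13.4228/76.9231 = 0.1745
Lq = ρ²/(1−ρ) = 0.03045/0.8255 = 0.03689

Final: 0.03689


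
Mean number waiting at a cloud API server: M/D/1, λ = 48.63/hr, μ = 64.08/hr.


ρ = 48.63/64.08 = 0.7589
M/D/1: Lq = ρ²/(2(1−ρ)) = 0.5759/(2·0.2411) = 1.19434

Final: 1.19434


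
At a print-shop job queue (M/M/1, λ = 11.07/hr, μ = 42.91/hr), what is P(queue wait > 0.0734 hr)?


ρ = 11.07/42.91 = 0.2580
P(Wq > t) = ρ·e^{−(μ−λ)t} = 0.2580·e^{−2.3371}
= 0.2580·0.096612 = 0.024924

Final: 0.024924


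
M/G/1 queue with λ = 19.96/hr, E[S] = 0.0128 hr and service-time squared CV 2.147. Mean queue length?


ρ = λ·E[S] = 19.96·0.0128 = 0.2555
Lq = ρ²(1+C_s²)/(2(1−ρ)) = 0.06527·(1+2.147)/(2·0.7445)
= 0.06527·3.1470/1.4890 = 0.13795

Final: 0.13795


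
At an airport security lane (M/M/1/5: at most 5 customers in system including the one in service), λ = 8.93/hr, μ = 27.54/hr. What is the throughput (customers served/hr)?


ρ = 0.3243; P_K = (1−ρ)ρ^5/(1−ρ^6) = 0.002425
λ_eff = λ(1 − P_K) = 8.93·(1 − 0.002425) = 8.93·0.997575 = 8.9083 /hr

Final: 8.9083 /hr


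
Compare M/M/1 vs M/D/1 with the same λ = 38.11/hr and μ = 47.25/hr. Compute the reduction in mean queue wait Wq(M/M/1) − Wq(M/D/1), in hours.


ρ = 38.11/47.25 = 0.8066
Wq(M/M/1) = ρ/(μ−λ) = 0.8066/9.14 = 0.08825 hr
Wq(M/D/1) = ρ/(2(μ−λ)) = 0.04412 hr
Savings = 0.08825 − 0.04412 = 0.04412 hr

Final: 0.04412 hr


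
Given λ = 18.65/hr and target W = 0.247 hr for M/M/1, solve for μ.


W = 1/(μ−λ) ⇒ μ − λ = 1/W = 1/0.247 = 4.0486
μ = λ + 1/W = 18.65 + 4.0486 = 22.6986 per hr

Final: 22.6986 /hr


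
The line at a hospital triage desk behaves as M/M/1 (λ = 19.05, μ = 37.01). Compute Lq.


ρ = 19.05/37.01 = 0.5147
Lq = ρ²/(1−ρ) = 0.2649/0.4853 = 0.5460

Final: 0.5460


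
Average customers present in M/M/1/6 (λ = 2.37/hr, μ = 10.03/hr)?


ρ = 2.37/10.03 = 0.2363
L = ρ[1 − (K+1)ρ^K + Kρ^(K+1)] / [(1−ρ)(1−ρ^(K+1))]
Numerator: 0.2363·(1 − 7·0.0001741 + 6·0.00004113) = 0.236062
Denominator: (0.7637)·(0.999959) = 0.763677
L = 0.236062/0.763677 = 0.3091

Final: 0.3091


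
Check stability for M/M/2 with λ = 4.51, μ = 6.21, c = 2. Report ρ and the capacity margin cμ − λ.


Total capacity cμ = 2·6.21 = 12.42/hr
ρ = λ/(cμ) = 4.51/12.42 = 0.3631
Stable ⇔ ρ < 1: YES
Spare capacity = cμ − λ = 12.42 − 4.51 = 7.91/hr

Final: ρ = 0.3631; stable; margin = 7.91/hr


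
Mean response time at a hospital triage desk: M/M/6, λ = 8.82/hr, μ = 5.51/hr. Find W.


a = 1.6007; ρ = 0.2668; P₀ = 0.201674
Lq = P₀·a^c·ρ/(c!(1−ρ)²) = 0.002338
Wq = Lq/λ = 0.002338/8.82 = 0.0002651 hr
W = Wq + 1/μ = 0.0002651 + 0.18149 = 0.18175 hr

Final: 0.18175 hr


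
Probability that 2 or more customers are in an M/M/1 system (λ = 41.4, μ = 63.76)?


ρ = 41.4/63.76 = 0.6493
P(N ≥ n) = ρ^n = 0.6493^2 = 0.421603

Final: 0.421603


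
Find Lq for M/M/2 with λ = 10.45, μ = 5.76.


a = λ/μ = 1.8142; ρ = a/2 = 0.9071
P₀ = 0.048703
Lq = P₀·a^c·ρ / (c!·(1−ρ)²) = 0.048703·3.29145·0.9071/(2·0.008627)
= 8.42777

Final: 8.42777


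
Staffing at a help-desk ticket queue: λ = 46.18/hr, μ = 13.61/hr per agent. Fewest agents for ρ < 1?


Stability requires cμ > λ ⇔ c > λ/μ.
λ/μ = 46.18/13.61 = 3.3931
Minimum integer c = ⌊3.3931⌋ + 1 = 4
Check: 4·13.61 = 54.44 > 46.18, while 3·13.61 = 40.83 ≤ 46.18

Final: 4 servers


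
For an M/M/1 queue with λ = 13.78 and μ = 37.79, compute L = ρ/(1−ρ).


ρ = λ/μ = 13.78/37.79 = 0.3646
L = ρ/(1−ρ) = 0.3646/(1 − 0.3646) = 0.3646/0.6354 = 0.5739

Final: 0.5739


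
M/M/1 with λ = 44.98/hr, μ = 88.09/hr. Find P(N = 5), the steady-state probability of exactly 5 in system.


ρ = 44.98/88.09 = 0.5106
P_n = (1−ρ)·ρ^n = (1 − 0.5106)·0.5106^5 = 0.4894·0.034711 = 0.016987

Final: 0.016987


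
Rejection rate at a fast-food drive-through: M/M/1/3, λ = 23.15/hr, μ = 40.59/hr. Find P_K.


ρ = λ/μ = 23.15/40.59 = 0.5703
P_K = (1−ρ)ρ^K/(1−ρ^(K+1)) = (0.4297·0.185522)/(1 − 0.105810)
= 0.079712/0.894190 = 0.089144

Final: 0.089144


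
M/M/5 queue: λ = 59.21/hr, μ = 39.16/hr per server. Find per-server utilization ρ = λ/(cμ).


ρ = λ/(cμ) = 59.21/(5·39.16) = 59.21/195.80 = 0.3024

Final: 0.3024


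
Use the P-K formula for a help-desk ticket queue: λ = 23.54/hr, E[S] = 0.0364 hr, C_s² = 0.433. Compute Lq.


ρ = λ·E[S] = 23.54·0.0364 = 0.8569
Lq = ρ²(1+C_s²)/(2(1−ρ)) = 0.7342·(1+0.433)/(2·0.1431)
= 0.7342·1.4330/0.2863 = 3.67501

Final: 3.67501


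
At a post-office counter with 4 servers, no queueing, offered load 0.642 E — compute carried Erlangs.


B(4,0.642) = 0.003727 (Erlang-B)
Carried load = a(1 − B) = 0.642·(1 − 0.003727) = 0.642·0.996273 = 0.6396 E

Final: 0.6396 Erlangs


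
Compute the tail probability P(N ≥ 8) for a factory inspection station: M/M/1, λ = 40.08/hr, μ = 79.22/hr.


ρ = 40.08/79.22 = 0.5059
P(N ≥ n) = ρ^n = 0.5059^8 = 0.004293

Final: 0.004293


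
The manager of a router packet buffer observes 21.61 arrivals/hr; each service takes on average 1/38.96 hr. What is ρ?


ρ = λ/μ = 21.61/38.96 = 0.5547

Final: 0.5547


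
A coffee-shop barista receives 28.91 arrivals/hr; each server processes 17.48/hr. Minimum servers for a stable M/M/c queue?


Stability requires cμ > λ ⇔ c > λ/μ.
λ/μ = 28.91/17.48 = 1.6539
Minimum integer c = ⌊1.6539⌋ + 1 = 2
Check: 2·17.48 = 34.96 > 28.91, while 1·17.48 = 17.48 ≤ 28.91

Final: 2 servers


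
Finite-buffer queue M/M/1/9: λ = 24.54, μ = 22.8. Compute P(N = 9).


ρ = λ/μ = 24.54/22.8 = 1.0763
P_K = (1−ρ)ρ^K/(1−ρ^(K+1)) = (-0.07632·1.938462)/(1 − 2.086398)
= -0.147935/-1.086398 = 0.136170

Final: 0.136170


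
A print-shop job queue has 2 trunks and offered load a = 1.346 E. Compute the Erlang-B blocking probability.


B(c,a) = (a^c/c!) / Σ_{k=0}^{c} a^k/k!
a^2/2! = 0.905858
Σ terms (k=0..2): 1.00000 + 1.34600 + 0.90586 = 3.251858
B = 0.905858/3.251858 = 0.278566

Final: 0.278566


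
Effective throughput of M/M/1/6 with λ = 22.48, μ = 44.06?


ρ = 0.5102; P_K = (1−ρ)ρ^6/(1−ρ^7) = 0.008719
λ_eff = λ(1 − P_K) = 22.48·(1 − 0.008719) = 22.48·0.991281 = 22.2840 /hr

Final: 22.2840 /hr


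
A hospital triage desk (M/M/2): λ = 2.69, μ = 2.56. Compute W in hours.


a = 1.0508; ρ = 0.5254; P₀ = 0.311140
Lq = P₀·a^c·ρ/(c!(1−ρ)²) = 0.40064
Wq = Lq/λ = 0.40064/2.69 = 0.14894 hr
W = Wq + 1/μ = 0.14894 + 0.39062 = 0.53956 hr

Final: 0.53956 hr


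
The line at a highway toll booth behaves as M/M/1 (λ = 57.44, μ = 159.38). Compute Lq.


ρ = 57.44/159.38 = 0.3604
Lq = ρ²/(1−ρ) = 0.1299/0.6396 = 0.2031

Final: 0.2031


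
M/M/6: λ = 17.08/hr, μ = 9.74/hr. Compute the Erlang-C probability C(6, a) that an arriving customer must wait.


a = λ/μ = 1.7536; ρ = a/6 = 0.2923
P₀ = 0.173036 (from M/M/c formula)
C(c,a) = [a^c/(c!(1−ρ))]·P₀ = [29.07860/(720·0.7077)]·0.173036
= 0.05707·0.173036 = 0.009874

Final: 0.009874


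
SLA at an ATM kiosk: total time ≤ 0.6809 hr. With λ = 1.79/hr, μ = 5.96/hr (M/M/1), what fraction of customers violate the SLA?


W ~ Exponential(μ−λ) for M/M/1.
μ − λ = 5.96 − 1.79 = 4.1700
P(W > t) = e^{−(μ−λ)t} = e^{−2.8394} = 0.058463

Final: 0.058463


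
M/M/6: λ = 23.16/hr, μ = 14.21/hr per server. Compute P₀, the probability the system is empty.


a = λ/μ = 23.16/14.21 = 1.6298; ρ = a/c = 0.2716
Σ_{k=0}^{5} a^k/k! (terms k=0..5) = 1.00000 + 1.62984 + 1.32819 + 0.72158 + 0.29401 + 0.09584 = 5.06945
Tail: a^6/(6!(1−ρ)) = 18.74420/(720·0.7284) = 0.03574
P₀ = 1/(5.06945 + 0.03574) = 1/5.10520 = 0.195879

Final: 0.195879


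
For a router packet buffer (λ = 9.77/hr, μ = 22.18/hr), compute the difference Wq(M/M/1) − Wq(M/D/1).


ρ = 9.77/22.18 = 0.4405
Wq(M/M/1) = ρ/(μ−λ) = 0.4405/12.41 = 0.03549 hr
Wq(M/D/1) = ρ/(2(μ−λ)) = 0.01775 hr
Savings = 0.03549 − 0.01775 = 0.01775 hr

Final: 0.01775 hr


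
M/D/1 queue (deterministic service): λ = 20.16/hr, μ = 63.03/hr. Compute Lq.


ρ = 20.16/63.03 = 0.3198
M/D/1: Lq = ρ²/(2(1−ρ)) = 0.1023/(2·0.6802) = 0.07521

Final: 0.07521


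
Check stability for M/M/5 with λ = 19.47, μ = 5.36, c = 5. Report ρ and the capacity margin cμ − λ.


Total capacity cμ = 5·5.36 = 26.80/hr
ρ = λ/(cμ) = 19.47/26.80 = 0.7265
Stable ⇔ ρ < 1: YES
Spare capacity = cμ − λ = 26.80 − 19.47 = 7.33/hr

Final: ρ = 0.7265; stable; margin = 7.33/hr


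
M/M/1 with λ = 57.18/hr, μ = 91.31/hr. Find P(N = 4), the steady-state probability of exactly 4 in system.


ρ = 57.18/91.31 = 0.6262
P_n = (1−ρ)·ρ^n = (1 − 0.6262)·0.6262^4 = 0.3738·0.153781 = 0.057481

Final: 0.057481


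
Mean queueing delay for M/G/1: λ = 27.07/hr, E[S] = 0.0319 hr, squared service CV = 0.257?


ρ = λ·E[S] = 27.07·0.0319 = 0.8635
E[S²] = E[S]²(1+C_s²) = 0.0319²·(1+0.257) = 0.001279
Wq = λ·E[S²]/(2(1−ρ)) = 27.07·0.001279/(2·0.1365) = 0.12687 hr

Final: 0.12687 hr


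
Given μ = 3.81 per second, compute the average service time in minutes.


Mean service time = 1/μ = 1/3.81 second = 0.26247 second
In minutes: 0.26247 × 0.0166667 = 0.004374 min

Final: 0.004374 min


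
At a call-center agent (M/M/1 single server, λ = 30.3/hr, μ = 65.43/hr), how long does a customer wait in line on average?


ρ = 30.3/65.43 = 0.4631
Wq = ρ/(μ−λ) = 0.4631/(65.43 − 30.3) = 0.4631/35.13 = 0.01318 hr

Final: 0.01318 hr


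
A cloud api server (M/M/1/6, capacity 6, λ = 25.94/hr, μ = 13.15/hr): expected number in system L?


ρ = 25.94/13.15 = 1.9726
L = ρ[1 − (K+1)ρ^K + Kρ^(K+1)] / [(1−ρ)(1−ρ^(K+1))]
Numerator: 1.9726·(1 − 7·58.920349 + 6·116.227670) = 564.019585
Denominator: (-0.9726)·(-115.227670) = 112.073148
L = 564.019585/112.073148 = 5.0326

Final: 5.0326


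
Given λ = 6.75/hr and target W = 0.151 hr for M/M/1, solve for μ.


W = 1/(μ−λ) ⇒ μ − λ = 1/W = 1/0.151 = 6.6225
μ = λ + 1/W = 6.75 + 6.6225 = 13.3725 per hr

Final: 13.3725 /hr


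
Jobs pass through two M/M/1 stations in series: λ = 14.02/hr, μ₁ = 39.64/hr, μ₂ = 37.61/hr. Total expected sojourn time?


Each node sees arrival rate λ = 14.02/hr (tandem ⇒ throughput preserved).
W₁ = 1/(μ₁−λ) = 1/(39.64−14.02) = 0.03903 hr
W₂ = 1/(μ₂−λ) = 1/(37.61−14.02) = 0.04239 hr
W_total = W₁ + W₂ = 0.03903 + 0.04239 = 0.08142 hr

Final: 0.08142 hr


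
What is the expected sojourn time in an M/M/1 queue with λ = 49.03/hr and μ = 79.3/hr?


W = 1/(μ−λ) = 1/(79.3 − 49.03) = 1/30.27 = 0.03304 hr

Final: 0.03304 hr


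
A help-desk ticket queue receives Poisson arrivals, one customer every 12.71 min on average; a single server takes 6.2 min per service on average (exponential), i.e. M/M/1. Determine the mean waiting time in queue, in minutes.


λ = 60/12.71 = 4.7207 /hr
μ = 60/6.2 = 9.6774 /hr
ρ = λ/μ = 4.7207/9.6774 = 0.4878
Wq = ρ/(μ−λ) = 0.4878/(9.6774−4.7207) = 0.09841 hr
In minutes: 0.09841·60 = 5.905 min

Final: 5.905 min


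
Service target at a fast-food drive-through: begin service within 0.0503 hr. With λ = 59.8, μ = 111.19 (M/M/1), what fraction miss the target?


ρ = 59.8/111.19 = 0.5378
P(Wq > t) = ρ·e^{−(μ−λ)t} = 0.5378·e^{−2.5849}
= 0.5378·0.075402 = 0.040553

Final: 0.040553


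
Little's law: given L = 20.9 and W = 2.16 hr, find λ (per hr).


λ = L/W = 20.9/2.16 = 9.6759 /hr

Final: 9.6759 /hr


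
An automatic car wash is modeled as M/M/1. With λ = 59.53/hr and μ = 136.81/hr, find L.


ρ = λ/μ = 59.53/136.81 = 0.4351
L = ρ/(1−ρ) = 0.4351/(1 − 0.4351) = 0.4351/0.5649 = 0.7703

Final: 0.7703


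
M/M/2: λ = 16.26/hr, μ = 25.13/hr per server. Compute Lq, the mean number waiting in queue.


a = λ/μ = 0.6470; ρ = a/2 = 0.3235
P₀ = 0.511124
Lq = P₀·a^c·ρ / (c!·(1−ρ)²) = 0.511124·0.41865·0.3235/(2·0.45763)
= 0.07564

Final: 0.07564


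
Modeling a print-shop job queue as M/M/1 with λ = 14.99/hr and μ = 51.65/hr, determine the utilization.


ρ = λ/μ = 14.99/51.65 = 0.2902

Final: 0.2902


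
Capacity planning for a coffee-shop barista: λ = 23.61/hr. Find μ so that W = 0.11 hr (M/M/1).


W = 1/(μ−λ) ⇒ μ − λ = 1/W = 1/0.11 = 9.0909
μ = λ + 1/W = 23.61 + 9.0909 = 32.7009 per hr

Final: 32.7009 /hr


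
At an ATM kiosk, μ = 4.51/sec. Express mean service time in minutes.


Mean service time = 1/μ = 1/4.51 second = 0.22173 second
In minutes: 0.22173 × 0.0166667 = 0.003695 min

Final: 0.003695 min


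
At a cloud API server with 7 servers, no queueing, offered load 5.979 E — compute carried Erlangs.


B(7,5.979) = 0.183688 (Erlang-B)
Carried load = a(1 − B) = 5.979·(1 − 0.183688) = 5.979·0.816312 = 4.8807 E

Final: 4.8807 Erlangs


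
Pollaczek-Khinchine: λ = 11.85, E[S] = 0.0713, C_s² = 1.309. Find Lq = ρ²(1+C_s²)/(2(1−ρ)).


ρ = λ·E[S] = 11.85·0.0713 = 0.8449
Lq = ρ²(1+C_s²)/(2(1−ρ)) = 0.7139·(1+1.309)/(2·0.1551)
= 0.7139·2.3090/0.3102 = 5.31388

Final: 5.31388


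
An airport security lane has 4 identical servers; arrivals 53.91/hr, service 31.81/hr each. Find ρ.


ρ = λ/(cμ) = 53.91/(4·31.81) = 53.91/127.24 = 0.4237

Final: 0.4237


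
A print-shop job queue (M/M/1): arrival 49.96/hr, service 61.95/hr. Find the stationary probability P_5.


ρ = 49.96/61.95 = 0.8065
P_n = (1−ρ)·ρ^n = (1 − 0.8065)·0.8065^5 = 0.1935·0.341119 = 0.066021

Final: 0.066021


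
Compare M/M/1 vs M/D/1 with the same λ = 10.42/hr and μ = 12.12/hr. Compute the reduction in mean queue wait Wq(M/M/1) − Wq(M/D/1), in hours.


ρ = 10.42/12.12 = 0.8597
Wq(M/M/1) = ρ/(μ−λ) = 0.8597/1.70 = 0.50573 hr
Wq(M/D/1) = ρ/(2(μ−λ)) = 0.25286 hr
Savings = 0.50573 − 0.25286 = 0.25286 hr

Final: 0.25286 hr


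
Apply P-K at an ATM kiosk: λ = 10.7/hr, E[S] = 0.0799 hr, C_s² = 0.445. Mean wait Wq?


ρ = λ·E[S] = 10.7·0.0799 = 0.8549
E[S²] = E[S]²(1+C_s²) = 0.0799²·(1+0.445) = 0.009225
Wq = λ·E[S²]/(2(1−ρ)) = 10.7·0.009225/(2·0.1451) = 0.34020 hr

Final: 0.34020 hr


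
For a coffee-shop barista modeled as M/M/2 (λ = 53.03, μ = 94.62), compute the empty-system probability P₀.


a = λ/μ = 53.03/94.62 = 0.5605; ρ = a/c = 0.2802
Σ_{k=0}^{1} a^k/k! (terms k=0..1) = 1.00000 + 0.56045 = 1.56045
Tail: a^2/(2!(1−ρ)) = 0.31411/(2·0.7198) = 0.21820
P₀ = 1/(1.56045 + 0.21820) = 1/1.77865 = 0.562224

Final: 0.562224


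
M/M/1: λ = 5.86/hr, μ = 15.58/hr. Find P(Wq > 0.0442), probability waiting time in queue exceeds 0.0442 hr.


ρ = 5.86/15.58 = 0.3761
P(Wq > t) = ρ·e^{−(μ−λ)t} = 0.3761·e^{−0.4296}
= 0.3761·0.650754 = 0.244764

Final: 0.244764


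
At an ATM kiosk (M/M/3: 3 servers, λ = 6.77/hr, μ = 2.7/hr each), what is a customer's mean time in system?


a = 2.5074; ρ = 0.8358; P₀ = 0.044146
Lq = P₀·a^c·ρ/(c!(1−ρ)²) = 3.59568
Wq = Lq/λ = 3.59568/6.77 = 0.53112 hr
W = Wq + 1/μ = 0.53112 + 0.37037 = 0.90149 hr

Final: 0.90149 hr


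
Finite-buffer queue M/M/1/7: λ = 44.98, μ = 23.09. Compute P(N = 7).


ρ = λ/μ = 44.98/23.09 = 1.9480
P_K = (1−ρ)ρ^K/(1−ρ^(K+1)) = (-0.9480·106.455628)/(1 − 207.378699)
= -100.923071/-206.378699 = 0.489019

Final: 0.489019


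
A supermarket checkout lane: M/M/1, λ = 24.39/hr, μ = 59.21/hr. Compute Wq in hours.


ρ = 24.39/59.21 = 0.4119
Wq = ρ/(μ−λ) = 0.4119/(59.21 − 24.39) = 0.4119/34.82 = 0.01183 hr

Final: 0.01183 hr


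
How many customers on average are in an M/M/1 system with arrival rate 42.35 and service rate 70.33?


ρ = λ/μ = 42.35/70.33 = 0.6022
L = ρ/(1−ρ) = 0.6022/(1 − 0.6022) = 0.6022/0.3978 = 1.5136

Final: 1.5136


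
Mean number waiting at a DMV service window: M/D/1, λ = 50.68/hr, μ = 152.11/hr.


ρ = 50.68/152.11 = 0.3332
M/D/1: Lq = ρ²/(2(1−ρ)) = 0.1110/(2·0.6668) = 0.08324

Final: 0.08324


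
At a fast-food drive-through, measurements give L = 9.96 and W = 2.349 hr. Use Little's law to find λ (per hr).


λ = L/W = 9.96/2.349 = 4.2401 /hr

Final: 4.2401 /hr


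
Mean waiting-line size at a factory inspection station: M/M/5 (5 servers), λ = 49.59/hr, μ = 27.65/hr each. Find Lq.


a = λ/μ = 1.7935; ρ = a/5 = 0.3587
P₀ = 0.165686
Lq = P₀·a^c·ρ / (c!·(1−ρ)²) = 0.165686·18.55645·0.3587/(120·0.41127)
= 0.02235

Final: 0.02235


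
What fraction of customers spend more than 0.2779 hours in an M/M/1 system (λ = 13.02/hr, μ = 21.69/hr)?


W ~ Exponential(μ−λ) for M/M/1.
μ − λ = 21.69 − 13.02 = 8.6700
P(W > t) = e^{−(μ−λ)t} = e^{−2.4094} = 0.089870

Final: 0.089870


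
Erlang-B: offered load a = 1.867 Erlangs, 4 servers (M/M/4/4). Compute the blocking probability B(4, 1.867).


B(c,a) = (a^c/c!) / Σ_{k=0}^{c} a^k/k!
a^4/4! = 0.506251
Σ terms (k=0..4): 1.00000 + 1.86700 + 1.74284 + 1.08463 + 0.50625 = 6.200726
B = 0.506251/6.200726 = 0.081644

Final: 0.081644


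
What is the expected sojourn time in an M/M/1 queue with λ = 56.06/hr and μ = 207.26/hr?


W = 1/(μ−λ) = 1/(207.26 − 56.06) = 1/151.20 = 0.006614 hr

Final: 0.006614 hr


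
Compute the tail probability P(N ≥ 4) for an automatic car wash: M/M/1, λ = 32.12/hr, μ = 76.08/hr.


ρ = 32.12/76.08 = 0.4222
P(N ≥ n) = ρ^n = 0.4222^4 = 0.031770

Final: 0.031770


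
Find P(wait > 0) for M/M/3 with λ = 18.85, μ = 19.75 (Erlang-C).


a = λ/μ = 0.9544; ρ = a/3 = 0.3181
P₀ = 0.381328 (from M/M/c formula)
C(c,a) = [a^c/(c!(1−ρ))]·P₀ = [0.86943/(6·0.6819)]·0.381328
= 0.21251·0.381328 = 0.081038

Final: 0.081038


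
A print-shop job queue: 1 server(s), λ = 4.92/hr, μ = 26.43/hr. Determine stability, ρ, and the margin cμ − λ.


Total capacity cμ = 1·26.43 = 26.43/hr
ρ = λ/(cμ) = 4.92/26.43 = 0.1862
Stable ⇔ ρ < 1: YES
Spare capacity = cμ − λ = 26.43 − 4.92 = 21.51/hr

Final: ρ = 0.1862; stable; margin = 21.51/hr


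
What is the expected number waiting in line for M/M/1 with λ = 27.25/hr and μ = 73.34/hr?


ρ = 27.25/73.34 = 0.3716
Lq = ρ²/(1−ρ) = 0.1381/0.6284 = 0.2197

Final: 0.2197


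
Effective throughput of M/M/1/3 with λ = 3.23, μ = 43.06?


ρ = 0.07501; P_K = (1−ρ)ρ^3/(1−ρ^4) = 0.0003904
λ_eff = λ(1 − P_K) = 3.23·(1 − 0.0003904) = 3.23·0.999610 = 3.2287 /hr

Final: 3.2287 /hr


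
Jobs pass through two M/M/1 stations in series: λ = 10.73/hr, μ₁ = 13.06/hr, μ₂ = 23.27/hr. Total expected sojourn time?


Each node sees arrival rate λ = 10.73/hr (tandem ⇒ throughput preserved).
W₁ = 1/(μ₁−λ) = 1/(13.06−10.73) = 0.42918 hr
W₂ = 1/(μ₂−λ) = 1/(23.27−10.73) = 0.07974 hr
W_total = W₁ + W₂ = 0.42918 + 0.07974 = 0.50893 hr

Final: 0.50893 hr


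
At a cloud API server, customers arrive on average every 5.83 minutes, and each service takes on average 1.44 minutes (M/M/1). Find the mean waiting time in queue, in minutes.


λ = 60/5.83 = 10.2916 /hr
μ = 60/1.44 = 41.6667 /hr
ρ = λ/μ = 10.2916/41.6667 = 0.2470
Wq = ρ/(μ−λ) = 0.2470/(41.6667−10.2916) = 0.007872 hr
In minutes: 0.007872·60 = 0.4723 min

Final: 0.4723 min


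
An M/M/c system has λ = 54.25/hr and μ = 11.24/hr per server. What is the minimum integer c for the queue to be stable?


Stability requires cμ > λ ⇔ c > λ/μ.
λ/μ = 54.25/11.24 = 4.8265
Minimum integer c = ⌊4.8265⌋ + 1 = 5
Check: 5·11.24 = 56.20 > 54.25, while 4·11.24 = 44.96 ≤ 54.25

Final: 5 servers


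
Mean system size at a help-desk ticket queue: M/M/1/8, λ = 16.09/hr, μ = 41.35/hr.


ρ = 16.09/41.35 = 0.3891
L = ρ[1 − (K+1)ρ^K + Kρ^(K+1)] / [(1−ρ)(1−ρ^(K+1))]
Numerator: 0.3891·(1 − 9·0.0005256 + 8·0.0002045) = 0.387913
Denominator: (0.6109)·(0.999795) = 0.610758
L = 0.387913/0.610758 = 0.6351

Final: 0.6351


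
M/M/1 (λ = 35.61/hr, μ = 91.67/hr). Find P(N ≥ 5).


ρ = 35.61/91.67 = 0.3885
P(N ≥ n) = ρ^n = 0.3885^5 = 0.008846

Final: 0.008846


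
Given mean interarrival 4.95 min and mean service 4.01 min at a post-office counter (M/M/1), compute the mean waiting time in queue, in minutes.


λ = 60/4.95 = 12.1212 /hr
μ = 60/4.01 = 14.9626 /hr
ρ = λ/μ = 12.1212/14.9626 = 0.8101
Wq = ρ/(μ−λ) = 0.8101/(14.9626−12.1212) = 0.28511 hr
In minutes: 0.28511·60 = 17.106 min

Final: 17.106 min


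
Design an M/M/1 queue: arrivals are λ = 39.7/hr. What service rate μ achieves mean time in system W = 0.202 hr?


W = 1/(μ−λ) ⇒ μ − λ = 1/W = 1/0.202 = 4.9505
μ = λ + 1/W = 39.7 + 4.9505 = 44.6505 per hr

Final: 44.6505 /hr


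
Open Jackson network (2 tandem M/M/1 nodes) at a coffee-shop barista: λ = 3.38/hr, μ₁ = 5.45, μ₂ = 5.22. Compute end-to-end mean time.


Each node sees arrival rate λ = 3.38/hr (tandem ⇒ throughput preserved).
W₁ = 1/(μ₁−λ) = 1/(5.45−3.38) = 0.48309 hr
W₂ = 1/(μ₂−λ) = 1/(5.22−3.38) = 0.54348 hr
W_total = W₁ + W₂ = 0.48309 + 0.54348 = 1.02657 hr

Final: 1.02657 hr


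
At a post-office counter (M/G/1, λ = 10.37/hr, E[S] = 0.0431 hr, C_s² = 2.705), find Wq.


ρ = λ·E[S] = 10.37·0.0431 = 0.4469
E[S²] = E[S]²(1+C_s²) = 0.0431²·(1+2.705) = 0.006882
Wq = λ·E[S²]/(2(1−ρ)) = 10.37·0.006882/(2·0.5531) = 0.06452 hr

Final: 0.06452 hr


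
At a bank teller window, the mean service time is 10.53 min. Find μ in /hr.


μ = 1/(service time) in consistent units.
1 hour = 60 min, so μ = 60/10.53 = 5.6980 per hour

Final: 5.6980 /hr


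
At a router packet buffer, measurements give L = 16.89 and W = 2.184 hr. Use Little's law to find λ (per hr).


λ = L/W = 16.89/2.184 = 7.7335 /hr

Final: 7.7335 /hr


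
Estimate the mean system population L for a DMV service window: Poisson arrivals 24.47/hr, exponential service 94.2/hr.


ρ = λ/μ = 24.47/94.2 = 0.2598
L = ρ/(1−ρ) = 0.2598/(1 − 0.2598) = 0.2598/0.7402 = 0.3509

Final: 0.3509


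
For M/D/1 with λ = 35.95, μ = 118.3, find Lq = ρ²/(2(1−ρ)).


ρ = 35.95/118.3 = 0.3039
M/D/1: Lq = ρ²/(2(1−ρ)) = 0.09235/(2·0.6961) = 0.06633

Final: 0.06633


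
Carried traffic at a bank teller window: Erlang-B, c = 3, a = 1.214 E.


B(3,1.214) = 0.091779 (Erlang-B)
Carried load = a(1 − B) = 1.214·(1 − 0.091779) = 1.214·0.908221 = 1.1026 E

Final: 1.1026 Erlangs


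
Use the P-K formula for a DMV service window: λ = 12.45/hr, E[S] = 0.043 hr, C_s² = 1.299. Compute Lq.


ρ = λ·E[S] = 12.45·0.043 = 0.5353
Lq = ρ²(1+C_s²)/(2(1−ρ)) = 0.2866·(1+1.299)/(2·0.4647)
= 0.2866·2.2990/0.9293 = 0.70902

Final: 0.70902


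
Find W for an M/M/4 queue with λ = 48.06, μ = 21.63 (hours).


a = 2.2219; ρ = 0.5555; P₀ = 0.102008
Lq = P₀·a^c·ρ/(c!(1−ρ)²) = 0.29121
Wq = Lq/λ = 0.29121/48.06 = 0.006059 hr
W = Wq + 1/μ = 0.006059 + 0.04623 = 0.05229 hr

Final: 0.05229 hr


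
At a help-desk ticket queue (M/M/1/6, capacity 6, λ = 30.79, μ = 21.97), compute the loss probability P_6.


ρ = λ/μ = 30.79/21.97 = 1.4015
P_K = (1−ρ)ρ^K/(1−ρ^(K+1)) = (-0.4015·7.576660)/(1 − 10.618359)
= -3.041700/-9.618359 = 0.316239

Final: 0.316239


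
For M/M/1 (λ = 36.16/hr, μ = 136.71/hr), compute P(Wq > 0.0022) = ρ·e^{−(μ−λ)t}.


ρ = 36.16/136.71 = 0.2645
P(Wq > t) = ρ·e^{−(μ−λ)t} = 0.2645·e^{−0.2212}
= 0.2645·0.801548 = 0.212011

Final: 0.212011


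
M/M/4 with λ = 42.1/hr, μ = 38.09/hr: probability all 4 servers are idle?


a = λ/μ = 42.1/38.09 = 1.1053; ρ = a/c = 0.2763
Σ_{k=0}^{3} a^k/k! (terms k=0..3) = 1.00000 + 1.10528 + 0.61082 + 0.22504 = 2.94114
Tail: a^4/(4!(1−ρ)) = 1.49240/(24·0.7237) = 0.08593
P₀ = 1/(2.94114 + 0.08593) = 1/3.02706 = 0.330353

Final: 0.330353


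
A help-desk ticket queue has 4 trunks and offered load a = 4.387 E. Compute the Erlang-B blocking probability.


B(c,a) = (a^c/c!) / Σ_{k=0}^{c} a^k/k!
a^4/4! = 15.433318
Σ terms (k=0..4): 1.00000 + 4.38700 + 9.62288 + 14.07186 + 15.43332 = 44.515067
B = 15.433318/44.515067 = 0.346699

Final: 0.346699


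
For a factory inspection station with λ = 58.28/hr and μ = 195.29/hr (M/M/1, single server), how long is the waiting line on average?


ρ = 58.28/195.29 = 0.2984
Lq = ρ²/(1−ρ) = 0.08906/0.7016 = 0.1269

Final: 0.1269


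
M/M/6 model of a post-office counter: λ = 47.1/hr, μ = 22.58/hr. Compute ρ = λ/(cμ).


ρ = λ/(cμ) = 47.1/(6·22.58) = 47.1/135.48 = 0.3477

Final: 0.3477


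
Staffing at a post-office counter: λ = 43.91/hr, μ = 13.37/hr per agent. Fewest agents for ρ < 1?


Stability requires cμ > λ ⇔ c > λ/μ.
λ/μ = 43.91/13.37 = 3.2842
Minimum integer c = ⌊3.2842⌋ + 1 = 4
Check: 4·13.37 = 53.48 > 43.91, while 3·13.37 = 40.11 ≤ 43.91

Final: 4 servers


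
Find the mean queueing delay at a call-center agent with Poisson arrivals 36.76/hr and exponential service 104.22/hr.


ρ = 36.76/104.22 = 0.3527
Wq = ρ/(μ−λ) = 0.3527/(104.22 − 36.76) = 0.3527/67.46 = 0.005229 hr

Final: 0.005229 hr


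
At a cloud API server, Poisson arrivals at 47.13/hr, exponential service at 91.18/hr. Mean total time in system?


W = 1/(μ−λ) = 1/(91.18 − 47.13) = 1/44.05 = 0.02270 hr

Final: 0.02270 hr


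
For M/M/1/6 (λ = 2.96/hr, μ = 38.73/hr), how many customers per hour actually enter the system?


ρ = 0.07643; P_K = (1−ρ)ρ^6/(1−ρ^7) = 0.0000001841
λ_eff = λ(1 − P_K) = 2.96·(1 − 0.0000001841) = 2.96·1.000000 = 2.9600 /hr

Final: 2.9600 /hr


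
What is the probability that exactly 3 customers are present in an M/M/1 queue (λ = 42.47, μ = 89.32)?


ρ = 42.47/89.32 = 0.4755
P_n = (1−ρ)·ρ^n = (1 − 0.4755)·0.4755^3 = 0.5245·0.107498 = 0.056385

Final: 0.056385


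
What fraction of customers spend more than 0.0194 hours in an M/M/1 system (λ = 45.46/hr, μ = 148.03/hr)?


W ~ Exponential(μ−λ) for M/M/1.
μ − λ = 148.03 − 45.46 = 102.5700
P(W > t) = e^{−(μ−λ)t} = e^{−1.9899} = 0.136715

Final: 0.136715


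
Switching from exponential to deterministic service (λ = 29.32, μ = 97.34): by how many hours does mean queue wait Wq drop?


ρ = 29.32/97.34 = 0.3012
Wq(M/M/1) = ρ/(μ−λ) = 0.3012/68.02 = 0.004428 hr
Wq(M/D/1) = ρ/(2(μ−λ)) = 0.002214 hr
Savings = 0.004428 − 0.002214 = 0.002214 hr

Final: 0.002214 hr


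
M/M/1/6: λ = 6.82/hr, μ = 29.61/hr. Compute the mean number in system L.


ρ = 6.82/29.61 = 0.2303
L = ρ[1 − (K+1)ρ^K + Kρ^(K+1)] / [(1−ρ)(1−ρ^(K+1))]
Numerator: 0.2303·(1 − 7·0.0001493 + 6·0.00003439) = 0.230134
Denominator: (0.7697)·(0.999966) = 0.769646
L = 0.230134/0.769646 = 0.2990

Final: 0.2990


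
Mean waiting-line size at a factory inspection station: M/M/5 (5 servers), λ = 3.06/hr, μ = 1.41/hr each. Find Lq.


a = λ/μ = 2.1702; ρ = a/5 = 0.4340
P₀ = 0.112844
Lq = P₀·a^c·ρ / (c!·(1−ρ)²) = 0.112844·48.14061·0.4340/(120·0.32031)
= 0.06134

Final: 0.06134


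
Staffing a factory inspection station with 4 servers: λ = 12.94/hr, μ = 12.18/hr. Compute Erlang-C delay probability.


a = λ/μ = 1.0624; ρ = a/4 = 0.2656
P₀ = 0.344962 (from M/M/c formula)
C(c,a) = [a^c/(c!(1−ρ))]·P₀ = [1.27394/(24·0.7344)]·0.344962
= 0.07228·0.344962 = 0.024933

Final: 0.024933


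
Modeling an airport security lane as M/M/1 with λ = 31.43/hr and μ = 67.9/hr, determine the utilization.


ρ = λ/μ = 31.43/67.9 = 0.4629

Final: 0.4629


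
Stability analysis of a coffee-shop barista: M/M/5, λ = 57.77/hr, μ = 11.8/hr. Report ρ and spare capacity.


Total capacity cμ = 5·11.8 = 59.00/hr
ρ = λ/(cμ) = 57.77/59.00 = 0.9792
Stable ⇔ ρ < 1: YES
Spare capacity = cμ − λ = 59.00 − 57.77 = 1.23/hr

Final: ρ = 0.9792; stable; margin = 1.23/hr


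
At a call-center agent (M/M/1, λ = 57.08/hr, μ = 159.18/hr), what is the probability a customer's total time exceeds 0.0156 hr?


W ~ Exponential(μ−λ) for M/M/1.
μ − λ = 159.18 − 57.08 = 102.1000
P(W > t) = e^{−(μ−λ)t} = e^{−1.5928} = 0.203364

Final: 0.203364


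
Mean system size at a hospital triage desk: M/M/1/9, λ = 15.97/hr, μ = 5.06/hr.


ρ = 15.97/5.06 = 3.1561
L = ρ[1 − (K+1)ρ^K + Kρ^(K+1)] / [(1−ρ)(1−ρ^(K+1))]
Numerator: 3.1561·(1 − 10·31073.458531 + 9·98071.765363) = 1805027.564874
Denominator: (-2.1561)·(-98070.765363) = 211452.974330
L = 1805027.564874/211452.974330 = 8.5363

Final: 8.5363


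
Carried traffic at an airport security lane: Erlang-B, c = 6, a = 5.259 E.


B(6,5.259) = 0.211224 (Erlang-B)
Carried load = a(1 − B) = 5.259·(1 − 0.211224) = 5.259·0.788776 = 4.1482 E

Final: 4.1482 Erlangs


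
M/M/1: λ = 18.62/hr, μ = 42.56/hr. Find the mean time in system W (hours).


W = 1/(μ−λ) = 1/(42.56 − 18.62) = 1/23.94 = 0.04177 hr

Final: 0.04177 hr


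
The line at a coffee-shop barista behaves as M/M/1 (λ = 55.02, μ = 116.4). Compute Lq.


ρ = 55.02/116.4 = 0.4727
Lq = ρ²/(1−ρ) = 0.2234/0.5273 = 0.4237

Final: 0.4237


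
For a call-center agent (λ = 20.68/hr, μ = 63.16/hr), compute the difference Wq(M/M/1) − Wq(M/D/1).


ρ = 20.68/63.16 = 0.3274
Wq(M/M/1) = ρ/(μ−λ) = 0.3274/42.48 = 0.007708 hr
Wq(M/D/1) = ρ/(2(μ−λ)) = 0.003854 hr
Savings = 0.007708 − 0.003854 = 0.003854 hr

Final: 0.003854 hr


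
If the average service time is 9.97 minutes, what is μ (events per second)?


μ = 1/(service time) in consistent units.
1 second = 0.0166667 min, so μ = 0.0166667/9.97 = 0.001672 per second

Final: 0.001672 /sec


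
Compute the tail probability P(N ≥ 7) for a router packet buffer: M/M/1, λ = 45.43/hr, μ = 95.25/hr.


ρ = 45.43/95.25 = 0.4770
P(N ≥ n) = ρ^n = 0.4770^7 = 0.005615

Final: 0.005615


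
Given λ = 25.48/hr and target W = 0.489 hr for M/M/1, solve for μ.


W = 1/(μ−λ) ⇒ μ − λ = 1/W = 1/0.489 = 2.0450
μ = λ + 1/W = 25.48 + 2.0450 = 27.5250 per hr

Final: 27.5250 /hr


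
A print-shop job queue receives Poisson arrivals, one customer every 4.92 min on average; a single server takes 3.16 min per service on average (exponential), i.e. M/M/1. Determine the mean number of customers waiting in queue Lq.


λ = 60/4.92 = 12.1951 /hr
μ = 60/3.16 = 18.9873 /hr
ρ = λ/μ = 12.1951/18.9873 = 0.6423
Lq = ρ²/(1−ρ) = 0.4125/0.3577 = 1.1532

Final: 1.1532


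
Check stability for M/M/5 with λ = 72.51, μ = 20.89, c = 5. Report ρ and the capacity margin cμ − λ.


Total capacity cμ = 5·20.89 = 104.45/hr
ρ = λ/(cμ) = 72.51/104.45 = 0.6942
Stable ⇔ ρ < 1: YES
Spare capacity = cμ − λ = 104.45 − 72.51 = 31.94/hr

Final: ρ = 0.6942; stable; margin = 31.94/hr


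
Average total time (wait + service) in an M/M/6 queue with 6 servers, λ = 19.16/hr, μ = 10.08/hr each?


a = 1.9008; ρ = 0.3168; P₀ = 0.149288
Lq = P₀·a^c·ρ/(c!(1−ρ)²) = 0.006637
Wq = Lq/λ = 0.006637/19.16 = 0.0003464 hr
W = Wq + 1/μ = 0.0003464 + 0.09921 = 0.09955 hr

Final: 0.09955 hr


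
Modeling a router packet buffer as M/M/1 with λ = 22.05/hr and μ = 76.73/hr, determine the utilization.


ρ = λ/μ = 22.05/76.73 = 0.2874

Final: 0.2874


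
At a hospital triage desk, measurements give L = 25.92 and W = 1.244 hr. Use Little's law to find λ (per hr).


λ = L/W = 25.92/1.244 = 20.8360 /hr

Final: 20.8360 /hr


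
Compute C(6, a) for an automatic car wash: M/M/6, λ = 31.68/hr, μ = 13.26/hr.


a = λ/μ = 2.3891; ρ = a/6 = 0.3982
P₀ = 0.091312 (from M/M/c formula)
C(c,a) = [a^c/(c!(1−ρ))]·P₀ = [185.97300/(720·0.6018)]·0.091312
= 0.42920·0.091312 = 0.039191

Final: 0.039191
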